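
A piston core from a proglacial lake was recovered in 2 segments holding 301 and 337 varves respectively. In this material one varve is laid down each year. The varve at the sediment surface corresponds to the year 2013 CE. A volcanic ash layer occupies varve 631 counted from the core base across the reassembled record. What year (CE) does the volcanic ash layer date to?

Total varves = 301 + 337 = 638.
638 − 631 = 7 varves lie beyond the volcanic ash layer toward the sediment surface.
The varve at the sediment surface is 2013 CE, so the volcanic ash layer dates to 2013 − 7 = 2006 CE.

2006 CE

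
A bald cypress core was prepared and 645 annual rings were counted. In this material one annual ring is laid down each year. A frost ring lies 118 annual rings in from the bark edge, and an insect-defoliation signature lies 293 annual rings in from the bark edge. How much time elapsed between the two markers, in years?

Separation: 293 − 118 = 175 annual rings.
At one annual ring per year, 175 years elapsed between them.

175 years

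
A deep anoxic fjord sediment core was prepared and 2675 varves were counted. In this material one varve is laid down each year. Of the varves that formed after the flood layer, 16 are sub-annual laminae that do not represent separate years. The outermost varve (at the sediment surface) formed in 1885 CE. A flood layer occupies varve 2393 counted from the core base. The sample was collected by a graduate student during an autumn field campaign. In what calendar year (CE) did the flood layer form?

2675 − 2393 = 282 varves lie beyond the flood layer toward the sediment surface.
Removing the 16 false varves leaves 282 − 16 = 266 true varves beyond the flood layer.
Counting back 266 years from 1885 CE places the flood layer in 1885 − 266 = 1619 CE.

1619 CE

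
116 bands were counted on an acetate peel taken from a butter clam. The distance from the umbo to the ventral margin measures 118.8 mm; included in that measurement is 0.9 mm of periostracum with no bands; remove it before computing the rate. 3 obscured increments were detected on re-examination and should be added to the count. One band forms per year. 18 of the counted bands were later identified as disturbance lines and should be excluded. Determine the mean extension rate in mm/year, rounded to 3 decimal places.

True band count = 116 − 18 + 3 = 101.
Net length = 118.8 − 0.9 = 117.9 mm.
Mean rate = 117.9 mm / 101 years ≈ 1.167 mm/year.

1.167 mm/year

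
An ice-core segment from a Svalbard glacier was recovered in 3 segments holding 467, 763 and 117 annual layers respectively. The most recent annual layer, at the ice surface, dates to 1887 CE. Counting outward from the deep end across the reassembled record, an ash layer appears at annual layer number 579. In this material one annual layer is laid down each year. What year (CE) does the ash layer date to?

Total annual layers = 467 + 763 + 117 = 1347.
Between annual layer 579 and the ice surface there are 1347 − 579 = 768 annual layers.
The annual layer at the ice surface is 1887 CE, so the ash layer dates to 1887 − 768 = 1119 CE.

1119 CE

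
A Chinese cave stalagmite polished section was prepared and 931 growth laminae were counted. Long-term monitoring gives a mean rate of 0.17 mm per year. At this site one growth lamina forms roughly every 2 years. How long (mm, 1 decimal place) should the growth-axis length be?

931 growth laminae at 2 years each span 931 × 2 = 1862 years.
Length ≈ 0.17 × 1862 = 316.5 mm.

316.5 mm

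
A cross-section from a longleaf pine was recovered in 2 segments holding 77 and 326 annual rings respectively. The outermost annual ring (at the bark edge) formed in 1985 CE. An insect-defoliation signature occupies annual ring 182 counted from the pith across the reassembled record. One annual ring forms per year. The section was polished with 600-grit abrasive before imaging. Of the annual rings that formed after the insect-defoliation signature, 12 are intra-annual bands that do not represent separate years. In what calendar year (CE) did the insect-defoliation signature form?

Total annual rings = 77 + 326 = 403.
403 − 182 = 221 annual rings lie beyond the insect-defoliation signature toward the bark edge.
Removing the 12 false annual rings leaves 221 − 12 = 209 true annual rings beyond the insect-defoliation signature.
The annual ring at the bark edge is 1985 CE, so the insect-defoliation signature dates to 1985 − 209 = 1776 CE.

1776 CE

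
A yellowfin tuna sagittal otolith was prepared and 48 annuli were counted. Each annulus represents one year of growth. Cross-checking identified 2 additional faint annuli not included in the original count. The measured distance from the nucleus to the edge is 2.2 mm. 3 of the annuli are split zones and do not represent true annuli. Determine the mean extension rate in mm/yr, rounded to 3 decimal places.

0.047 mm/yr

True annulus count = 48 − 3 + 2 = 47.
Mean rate = 2.2 mm / 47 years ≈ 0.047 mm/yr.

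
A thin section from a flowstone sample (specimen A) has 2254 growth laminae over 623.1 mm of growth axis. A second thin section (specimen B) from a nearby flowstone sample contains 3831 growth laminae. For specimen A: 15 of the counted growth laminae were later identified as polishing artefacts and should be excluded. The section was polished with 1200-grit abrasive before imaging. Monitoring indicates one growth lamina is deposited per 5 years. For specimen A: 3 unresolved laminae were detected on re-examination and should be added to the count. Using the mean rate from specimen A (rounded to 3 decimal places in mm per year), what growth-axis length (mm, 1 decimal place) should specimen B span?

1072.7 mm

Specimen A: adjusted count: 2254 − 15 + 3 = 2242 growth laminae.
Specimen A: 2242 growth laminae at 5 years each span 2242 × 5 = 11210 years.
A: 623.1 mm over 11210 years gives 623.1 / 11210 ≈ 0.056 mm/year.
Specimen B: at 5 years per growth lamina, 3831 × 5 = 19155 years. B's length ≈ 0.056 × 19155 = 1072.7 mm.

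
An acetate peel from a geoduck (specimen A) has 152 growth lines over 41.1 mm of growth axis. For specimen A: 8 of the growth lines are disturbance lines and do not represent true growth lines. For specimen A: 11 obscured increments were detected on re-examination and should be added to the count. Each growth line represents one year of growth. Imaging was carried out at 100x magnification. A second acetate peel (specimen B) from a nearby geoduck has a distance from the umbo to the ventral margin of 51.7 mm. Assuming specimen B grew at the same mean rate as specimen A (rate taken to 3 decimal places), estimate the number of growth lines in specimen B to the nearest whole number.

195 growth lines

Specimen A: after corrections the count is 152 − 8 + 11 = 155 growth lines.
A: Extension rate ≈ 41.1 / 155 = 0.265 mm per year.
For B, 51.7 / 0.265 = 195.09 years ≈ 195 growth lines.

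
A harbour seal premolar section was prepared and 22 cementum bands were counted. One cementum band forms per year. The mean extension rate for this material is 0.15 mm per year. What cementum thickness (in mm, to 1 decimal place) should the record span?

The record spans 22 years at 0.15 mm per year.
22 years at 0.15 mm/year gives 0.15 × 22 = 3.3 mm.

3.3 mm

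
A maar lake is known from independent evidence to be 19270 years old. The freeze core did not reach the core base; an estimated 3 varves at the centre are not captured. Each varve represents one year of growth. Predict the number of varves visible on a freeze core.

19267 varves

Expected varves over 19270 years: 19270.
Subtracting the 3 varves not captured gives 19270 − 3 = 19267 varves in the record.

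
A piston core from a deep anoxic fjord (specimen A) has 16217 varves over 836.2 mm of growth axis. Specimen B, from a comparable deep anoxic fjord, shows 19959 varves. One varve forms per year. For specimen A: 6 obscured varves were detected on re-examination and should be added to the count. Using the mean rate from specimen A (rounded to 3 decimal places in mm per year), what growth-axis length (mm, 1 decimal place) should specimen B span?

Specimen A: adjusted count: 16217 + 6 = 16223 varves.
A: Mean rate = 836.2 mm / 16223 years ≈ 0.052 mm/year.
For B, 0.052 mm/year × 19959 years = 1037.9 mm.

1037.9 mm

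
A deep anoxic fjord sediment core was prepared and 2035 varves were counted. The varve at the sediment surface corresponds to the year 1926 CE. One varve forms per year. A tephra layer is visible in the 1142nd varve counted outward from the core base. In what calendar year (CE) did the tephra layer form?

1033 CE

Between varve 1142 and the sediment surface there are 2035 − 1142 = 893 varves.
Counting back 893 years from 1926 CE places the tephra layer in 1926 − 893 = 1033 CE.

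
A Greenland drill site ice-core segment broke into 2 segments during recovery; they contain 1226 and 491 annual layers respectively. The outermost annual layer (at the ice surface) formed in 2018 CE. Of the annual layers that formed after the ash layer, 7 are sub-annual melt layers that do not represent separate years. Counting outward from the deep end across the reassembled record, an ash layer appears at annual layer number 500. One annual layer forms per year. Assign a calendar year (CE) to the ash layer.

Total annual layers = 1226 + 491 = 1717.
Between annual layer 500 and the ice surface there are 1717 − 500 = 1217 annual layers.
Removing the 7 false annual layers leaves 1217 − 7 = 1210 true annual layers beyond the ash layer.
The annual layer at the ice surface is 2018 CE, so the ash layer dates to 2018 − 1210 = 808 CE.

808 CE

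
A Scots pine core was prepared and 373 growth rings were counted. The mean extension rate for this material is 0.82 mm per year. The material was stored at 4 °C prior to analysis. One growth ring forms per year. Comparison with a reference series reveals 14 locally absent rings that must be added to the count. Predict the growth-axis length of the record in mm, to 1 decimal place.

Correcting the raw count gives 373 + 14 = 387 true growth rings.
Length ≈ 0.82 × 387 = 317.3 mm.

317.3 mm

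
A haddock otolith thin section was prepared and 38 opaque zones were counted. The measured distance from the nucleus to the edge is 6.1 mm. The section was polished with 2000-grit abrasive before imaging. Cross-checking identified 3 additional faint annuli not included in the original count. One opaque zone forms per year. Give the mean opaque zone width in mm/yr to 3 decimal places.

0.149 mm/yr

Correcting the raw count gives 38 + 3 = 41 true opaque zones.
Extension rate ≈ 6.1 / 41 = 0.149 mm/yr.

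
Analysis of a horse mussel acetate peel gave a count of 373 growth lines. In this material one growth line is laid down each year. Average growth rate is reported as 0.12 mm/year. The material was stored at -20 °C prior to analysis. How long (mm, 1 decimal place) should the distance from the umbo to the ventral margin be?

373 years of growth are recorded.
Length ≈ 0.12 × 373 = 44.8 mm.

44.8 mm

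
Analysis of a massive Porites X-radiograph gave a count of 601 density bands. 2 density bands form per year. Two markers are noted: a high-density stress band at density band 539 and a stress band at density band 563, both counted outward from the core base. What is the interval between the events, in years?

563 − 539 = 24 density bands lie between the two events.
With 2 density bands per year, 24 / 2 = 12 years.

12 years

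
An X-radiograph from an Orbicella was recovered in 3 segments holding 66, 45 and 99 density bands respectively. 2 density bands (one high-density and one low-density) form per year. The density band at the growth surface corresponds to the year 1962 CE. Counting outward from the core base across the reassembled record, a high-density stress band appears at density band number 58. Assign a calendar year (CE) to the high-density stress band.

Total density bands = 66 + 45 + 99 = 210.
210 − 58 = 152 density bands lie beyond the high-density stress band toward the growth surface.
With 2 density bands per year, 152 / 2 = 76 years.
Counting back 76 years from 1962 CE places the high-density stress band in 1962 − 76 = 1886 CE.

1886 CE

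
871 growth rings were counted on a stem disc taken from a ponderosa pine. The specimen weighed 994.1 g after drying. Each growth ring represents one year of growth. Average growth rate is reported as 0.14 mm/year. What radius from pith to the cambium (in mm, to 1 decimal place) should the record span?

The record spans 871 years at 0.14 mm per year.
Length ≈ 0.14 × 871 = 121.9 mm.

121.9 mm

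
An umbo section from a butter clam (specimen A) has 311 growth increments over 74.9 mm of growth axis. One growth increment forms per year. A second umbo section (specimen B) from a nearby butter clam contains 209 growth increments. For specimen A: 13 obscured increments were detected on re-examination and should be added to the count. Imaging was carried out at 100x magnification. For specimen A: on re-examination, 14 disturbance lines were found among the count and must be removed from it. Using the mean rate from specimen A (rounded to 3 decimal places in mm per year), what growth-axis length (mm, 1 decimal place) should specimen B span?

50.6 mm

Specimen A: true growth increment count = 311 − 14 + 13 = 310.
A: Extension rate ≈ 74.9 / 310 = 0.242 mm/yr.
For B, 0.242 mm/year × 209 years = 50.6 mm.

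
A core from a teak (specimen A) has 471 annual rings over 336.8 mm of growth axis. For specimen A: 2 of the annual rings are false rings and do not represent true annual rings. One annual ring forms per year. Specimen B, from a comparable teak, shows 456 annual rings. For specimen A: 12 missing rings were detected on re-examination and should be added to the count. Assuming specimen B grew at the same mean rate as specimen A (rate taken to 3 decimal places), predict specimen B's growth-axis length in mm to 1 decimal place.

319.2 mm

Specimen A: after corrections the count is 471 − 2 + 12 = 481 annual rings.
A: Extension rate ≈ 336.8 / 481 = 0.700 mm/yr.
Length of B = 0.700 × 456 = 319.2 mm.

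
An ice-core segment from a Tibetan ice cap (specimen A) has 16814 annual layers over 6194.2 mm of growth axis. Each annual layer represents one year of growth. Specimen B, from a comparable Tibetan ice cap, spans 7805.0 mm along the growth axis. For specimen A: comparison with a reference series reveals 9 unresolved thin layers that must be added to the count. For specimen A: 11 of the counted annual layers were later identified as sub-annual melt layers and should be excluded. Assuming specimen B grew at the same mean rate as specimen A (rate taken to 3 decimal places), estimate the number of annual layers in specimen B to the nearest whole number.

Specimen A: true annual layer count = 16814 − 11 + 9 = 16812.
A: 6194.2 mm over 16812 years gives 6194.2 / 16812 ≈ 0.368 mm/yr.
B spans 7805.0 / 0.368 = 21209.24 years ≈ 21209 annual layers.

21209 annual layers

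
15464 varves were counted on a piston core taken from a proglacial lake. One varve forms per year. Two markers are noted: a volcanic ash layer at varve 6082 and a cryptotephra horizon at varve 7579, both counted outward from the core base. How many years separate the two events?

The two markers are separated by 7579 − 6082 = 1497 varves.
That is 1497 years at one varve per year.

1497 yr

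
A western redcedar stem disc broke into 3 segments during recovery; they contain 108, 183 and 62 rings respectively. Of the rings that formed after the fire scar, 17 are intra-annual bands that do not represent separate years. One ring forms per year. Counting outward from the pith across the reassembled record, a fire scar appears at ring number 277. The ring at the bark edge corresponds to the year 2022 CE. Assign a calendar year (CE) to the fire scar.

1963 CE

Total rings = 108 + 183 + 62 = 353.
The fire scar sits at ring 277 from the pith, so 353 − 277 = 76 rings formed after it.
Excluding 17 false rings: 76 − 17 = 59.
Counting back 59 years from 2022 CE places the fire scar in 2022 − 59 = 1963 CE.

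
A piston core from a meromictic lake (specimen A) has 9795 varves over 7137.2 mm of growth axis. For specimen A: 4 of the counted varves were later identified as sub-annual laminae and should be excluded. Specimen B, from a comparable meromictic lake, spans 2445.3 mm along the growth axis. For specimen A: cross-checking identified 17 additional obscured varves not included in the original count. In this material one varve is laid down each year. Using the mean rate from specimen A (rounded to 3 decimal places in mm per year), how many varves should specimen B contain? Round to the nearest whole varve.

3359 varves

Specimen A: true varve count = 9795 − 4 + 17 = 9808.
A: 7137.2 mm over 9808 years gives 7137.2 / 9808 ≈ 0.728 mm/year.
B spans 2445.3 / 0.728 = 3358.93 years ≈ 3359 varves.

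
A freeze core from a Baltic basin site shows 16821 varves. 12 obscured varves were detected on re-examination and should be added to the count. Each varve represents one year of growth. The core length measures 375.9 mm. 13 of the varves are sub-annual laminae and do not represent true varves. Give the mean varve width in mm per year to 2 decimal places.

After corrections the count is 16821 − 13 + 12 = 16820 varves.
Extension rate ≈ 375.9 / 16820 = 0.02 mm per year.

0.02 mm per year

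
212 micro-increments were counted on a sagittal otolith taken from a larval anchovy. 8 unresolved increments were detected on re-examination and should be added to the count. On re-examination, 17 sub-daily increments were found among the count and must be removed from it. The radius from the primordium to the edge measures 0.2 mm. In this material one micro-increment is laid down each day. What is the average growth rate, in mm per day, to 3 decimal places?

Correcting the raw count gives 212 − 17 + 8 = 203 true micro-increments.
Mean rate = 0.2 mm / 203 days ≈ 0.001 mm per day.

0.001 mm per day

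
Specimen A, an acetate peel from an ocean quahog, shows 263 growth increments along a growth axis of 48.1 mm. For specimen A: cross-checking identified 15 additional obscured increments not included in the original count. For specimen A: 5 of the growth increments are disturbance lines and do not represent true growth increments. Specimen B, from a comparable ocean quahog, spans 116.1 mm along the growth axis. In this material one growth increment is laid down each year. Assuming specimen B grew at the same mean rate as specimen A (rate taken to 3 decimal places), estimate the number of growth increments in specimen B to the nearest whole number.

660 growth increments

Specimen A: true growth increment count = 263 − 5 + 15 = 273.
A: 48.1 mm over 273 years gives 48.1 / 273 ≈ 0.176 mm/yr.
Specimen B: 116.1 mm / 0.176 mm per year = 659.66 years ≈ 660 growth increments.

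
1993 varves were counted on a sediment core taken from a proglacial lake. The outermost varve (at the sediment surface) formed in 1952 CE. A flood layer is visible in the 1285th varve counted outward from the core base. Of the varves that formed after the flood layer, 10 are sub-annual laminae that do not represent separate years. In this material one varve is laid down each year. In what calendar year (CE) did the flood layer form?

1254 CE

1993 − 1285 = 708 varves lie beyond the flood layer toward the sediment surface.
Excluding 10 false varves: 708 − 10 = 698.
1952 − 698 = 1254 CE.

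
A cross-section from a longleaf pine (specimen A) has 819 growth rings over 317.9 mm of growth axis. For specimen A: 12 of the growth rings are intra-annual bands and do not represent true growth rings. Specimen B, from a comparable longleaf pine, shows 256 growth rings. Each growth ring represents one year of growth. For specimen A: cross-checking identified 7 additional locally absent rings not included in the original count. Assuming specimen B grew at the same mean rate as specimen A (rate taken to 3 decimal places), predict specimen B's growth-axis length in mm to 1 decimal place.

Specimen A: true growth ring count = 819 − 12 + 7 = 814.
A: Extension rate ≈ 317.9 / 814 = 0.391 mm per year.
For B, 0.391 mm/year × 256 years = 100.1 mm.

100.1 mm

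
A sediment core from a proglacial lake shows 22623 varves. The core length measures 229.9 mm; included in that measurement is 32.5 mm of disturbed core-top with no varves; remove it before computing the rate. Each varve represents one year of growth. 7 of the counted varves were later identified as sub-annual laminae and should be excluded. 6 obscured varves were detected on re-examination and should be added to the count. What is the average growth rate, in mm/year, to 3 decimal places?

Correcting the raw count gives 22623 − 7 + 6 = 22622 true varves.
Removing the 32.5 mm offcut leaves 229.9 − 32.5 = 197.4 mm.
197.4 mm over 22622 years gives 197.4 / 22622 ≈ 0.009 mm/year.

0.009 mm/year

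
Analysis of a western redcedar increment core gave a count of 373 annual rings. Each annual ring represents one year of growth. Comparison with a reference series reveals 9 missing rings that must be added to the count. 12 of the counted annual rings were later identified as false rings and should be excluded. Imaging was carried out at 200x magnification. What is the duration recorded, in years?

Correcting the raw count gives 373 − 12 + 9 = 370 true annual rings.
One annual ring per year makes the duration 370 years.

370 years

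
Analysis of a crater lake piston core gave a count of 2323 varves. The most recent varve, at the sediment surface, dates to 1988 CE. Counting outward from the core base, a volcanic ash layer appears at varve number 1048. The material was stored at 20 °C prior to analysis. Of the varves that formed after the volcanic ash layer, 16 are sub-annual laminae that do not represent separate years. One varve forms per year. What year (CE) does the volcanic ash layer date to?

2323 − 1048 = 1275 varves lie beyond the volcanic ash layer toward the sediment surface.
1275 − 16 false = 1259 true varves after the volcanic ash layer.
The varve at the sediment surface is 1988 CE, so the volcanic ash layer dates to 1988 − 1259 = 729 CE.

729 CE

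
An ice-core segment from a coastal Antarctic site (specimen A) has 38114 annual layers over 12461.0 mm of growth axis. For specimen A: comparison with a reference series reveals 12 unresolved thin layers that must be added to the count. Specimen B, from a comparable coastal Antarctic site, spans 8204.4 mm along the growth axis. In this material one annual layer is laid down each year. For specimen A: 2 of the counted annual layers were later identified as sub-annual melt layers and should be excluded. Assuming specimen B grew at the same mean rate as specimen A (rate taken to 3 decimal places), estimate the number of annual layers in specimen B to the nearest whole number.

25090 annual layers

Specimen A: correcting the raw count gives 38114 − 2 + 12 = 38124 true annual layers.
A: Extension rate ≈ 12461.0 / 38124 = 0.327 mm/yr.
B spans 8204.4 / 0.327 = 25089.91 years ≈ 25090 annual layers.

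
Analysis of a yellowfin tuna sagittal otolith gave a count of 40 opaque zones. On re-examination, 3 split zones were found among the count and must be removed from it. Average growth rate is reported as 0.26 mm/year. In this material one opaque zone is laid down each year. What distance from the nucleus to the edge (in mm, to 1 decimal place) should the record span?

9.6 mm

Adjusted count: 40 − 3 = 37 opaque zones.
Predicted length = 0.26 mm/year × 37 years = 9.6 mm.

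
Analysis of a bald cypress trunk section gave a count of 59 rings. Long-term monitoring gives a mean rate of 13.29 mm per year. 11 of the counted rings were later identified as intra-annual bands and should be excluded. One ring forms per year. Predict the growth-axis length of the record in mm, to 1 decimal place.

Correcting the raw count gives 59 − 11 = 48 true rings.
48 years at 13.29 mm/year gives 13.29 × 48 = 637.9 mm.

637.9 mm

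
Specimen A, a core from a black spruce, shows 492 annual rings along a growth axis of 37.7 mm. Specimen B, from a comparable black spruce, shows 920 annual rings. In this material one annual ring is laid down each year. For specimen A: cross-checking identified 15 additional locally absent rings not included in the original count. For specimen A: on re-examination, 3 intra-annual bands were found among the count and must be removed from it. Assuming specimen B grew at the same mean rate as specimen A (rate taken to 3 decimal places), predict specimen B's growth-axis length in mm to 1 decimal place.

69.0 mm

Specimen A: after corrections the count is 492 − 3 + 15 = 504 annual rings.
A: 37.7 mm over 504 years gives 37.7 / 504 ≈ 0.075 mm per year.
For B, 0.075 mm/year × 920 years = 69.0 mm.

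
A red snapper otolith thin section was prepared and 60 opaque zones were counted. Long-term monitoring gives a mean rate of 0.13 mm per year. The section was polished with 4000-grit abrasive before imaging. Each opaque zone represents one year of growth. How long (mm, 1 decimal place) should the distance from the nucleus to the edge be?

7.8 mm

The record spans 60 years at 0.13 mm per year.
Predicted length = 0.13 mm/year × 60 years = 7.8 mm.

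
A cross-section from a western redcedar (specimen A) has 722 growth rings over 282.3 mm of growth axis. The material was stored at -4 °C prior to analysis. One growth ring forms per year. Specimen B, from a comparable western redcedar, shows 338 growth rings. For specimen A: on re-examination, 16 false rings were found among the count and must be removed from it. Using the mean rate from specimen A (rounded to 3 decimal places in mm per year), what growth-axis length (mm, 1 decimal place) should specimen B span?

135.2 mm

Specimen A: adjusted count: 722 − 16 = 706 growth rings.
A: Extension rate ≈ 282.3 / 706 = 0.400 mm/year.
B's length ≈ 0.400 × 338 = 135.2 mm.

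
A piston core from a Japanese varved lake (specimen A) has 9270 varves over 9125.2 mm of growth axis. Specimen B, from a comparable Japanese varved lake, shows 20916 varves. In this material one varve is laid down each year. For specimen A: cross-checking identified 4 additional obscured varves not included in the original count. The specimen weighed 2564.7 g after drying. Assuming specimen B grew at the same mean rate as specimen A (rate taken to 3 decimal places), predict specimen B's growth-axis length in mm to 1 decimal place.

Specimen A: after corrections the count is 9270 + 4 = 9274 varves.
A: Mean rate = 9125.2 mm / 9274 years ≈ 0.984 mm/year.
B's length ≈ 0.984 × 20916 = 20581.3 mm.

20581.3 mm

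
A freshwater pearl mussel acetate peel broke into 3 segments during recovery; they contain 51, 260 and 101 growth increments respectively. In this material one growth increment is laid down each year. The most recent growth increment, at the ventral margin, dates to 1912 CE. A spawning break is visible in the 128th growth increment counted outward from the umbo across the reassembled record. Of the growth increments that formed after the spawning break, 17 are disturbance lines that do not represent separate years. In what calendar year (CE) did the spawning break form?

Total growth increments = 51 + 260 + 101 = 412.
Between growth increment 128 and the ventral margin there are 412 − 128 = 284 growth increments.
Excluding 17 false growth increments: 284 − 17 = 267.
Counting back 267 years from 1912 CE places the spawning break in 1912 − 267 = 1645 CE.

1645 CE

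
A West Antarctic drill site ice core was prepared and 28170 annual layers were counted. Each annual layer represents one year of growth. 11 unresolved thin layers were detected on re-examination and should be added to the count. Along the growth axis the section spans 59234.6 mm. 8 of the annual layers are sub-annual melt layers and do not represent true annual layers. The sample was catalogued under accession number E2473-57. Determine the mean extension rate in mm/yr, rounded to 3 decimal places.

2.103 mm/yr

True annual layer count = 28170 − 8 + 11 = 28173.
59234.6 mm over 28173 years gives 59234.6 / 28173 ≈ 2.103 mm/yr.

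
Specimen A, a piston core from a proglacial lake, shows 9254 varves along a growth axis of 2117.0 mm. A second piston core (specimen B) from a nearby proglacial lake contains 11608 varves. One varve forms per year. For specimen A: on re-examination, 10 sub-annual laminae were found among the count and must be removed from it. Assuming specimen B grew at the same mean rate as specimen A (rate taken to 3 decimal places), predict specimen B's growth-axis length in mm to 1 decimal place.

2658.2 mm

Specimen A: after corrections the count is 9254 − 10 = 9244 varves.
A: 2117.0 mm over 9244 years gives 2117.0 / 9244 ≈ 0.229 mm/yr.
For B, 0.229 mm/year × 11608 years = 2658.2 mm.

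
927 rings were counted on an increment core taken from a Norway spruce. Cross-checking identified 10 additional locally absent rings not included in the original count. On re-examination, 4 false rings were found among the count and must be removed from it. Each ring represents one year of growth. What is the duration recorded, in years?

After corrections the count is 927 − 4 + 10 = 933 rings.
With a one-to-one ring periodicity this is 933 years.

933 years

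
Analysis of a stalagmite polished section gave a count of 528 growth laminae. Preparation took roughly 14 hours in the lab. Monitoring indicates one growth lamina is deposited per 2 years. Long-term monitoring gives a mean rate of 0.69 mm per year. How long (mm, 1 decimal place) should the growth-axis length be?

728.6 mm

Multiplying by 2 years per growth lamina: 528 × 2 = 1056 years.
Predicted length = 0.69 mm/year × 1056 years = 728.6 mm.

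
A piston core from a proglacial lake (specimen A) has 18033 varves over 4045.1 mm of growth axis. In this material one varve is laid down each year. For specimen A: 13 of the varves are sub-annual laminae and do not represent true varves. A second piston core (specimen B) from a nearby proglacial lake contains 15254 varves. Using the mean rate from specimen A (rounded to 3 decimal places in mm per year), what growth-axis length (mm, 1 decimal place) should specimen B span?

Specimen A: adjusted count: 18033 − 13 = 18020 varves.
A: Mean rate = 4045.1 mm / 18020 years ≈ 0.224 mm per year.
For B, 0.224 mm/year × 15254 years = 3416.9 mm.

3416.9 mm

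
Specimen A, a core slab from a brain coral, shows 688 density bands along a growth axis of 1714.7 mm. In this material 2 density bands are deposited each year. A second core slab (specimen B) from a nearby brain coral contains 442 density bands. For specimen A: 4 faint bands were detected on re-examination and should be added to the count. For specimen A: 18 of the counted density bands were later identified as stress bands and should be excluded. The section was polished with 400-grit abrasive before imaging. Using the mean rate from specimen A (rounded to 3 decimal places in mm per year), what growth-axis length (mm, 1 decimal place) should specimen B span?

Specimen A: true density band count = 688 − 18 + 4 = 674.
Specimen A: dividing by 2 density bands per year: 674 / 2 = 337 years.
A: Mean rate = 1714.7 mm / 337 years ≈ 5.088 mm/year.
Specimen B: 442 density bands at 2 per year is 442 / 2 = 221 years. For B, 5.088 mm/year × 221 years = 1124.4 mm.

1124.4 mm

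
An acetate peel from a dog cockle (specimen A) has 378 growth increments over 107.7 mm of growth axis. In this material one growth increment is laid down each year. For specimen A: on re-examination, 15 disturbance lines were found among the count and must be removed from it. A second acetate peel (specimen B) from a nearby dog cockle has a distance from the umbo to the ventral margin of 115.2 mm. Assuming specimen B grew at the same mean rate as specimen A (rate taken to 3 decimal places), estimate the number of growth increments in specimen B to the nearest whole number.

Specimen A: adjusted count: 378 − 15 = 363 growth increments.
A: Mean rate = 107.7 mm / 363 years ≈ 0.297 mm per year.
Specimen B: 115.2 mm / 0.297 mm per year = 387.88 years ≈ 388 growth increments.

388 growth increments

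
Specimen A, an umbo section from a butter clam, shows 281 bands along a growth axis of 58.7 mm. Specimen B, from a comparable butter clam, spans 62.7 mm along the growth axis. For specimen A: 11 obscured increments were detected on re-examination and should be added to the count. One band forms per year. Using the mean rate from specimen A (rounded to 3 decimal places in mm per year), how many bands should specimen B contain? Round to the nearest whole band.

Specimen A: correcting the raw count gives 281 + 11 = 292 true bands.
A: Extension rate ≈ 58.7 / 292 = 0.201 mm/yr.
Specimen B: 62.7 mm / 0.201 mm per year = 311.94 years ≈ 312 bands.

312 bands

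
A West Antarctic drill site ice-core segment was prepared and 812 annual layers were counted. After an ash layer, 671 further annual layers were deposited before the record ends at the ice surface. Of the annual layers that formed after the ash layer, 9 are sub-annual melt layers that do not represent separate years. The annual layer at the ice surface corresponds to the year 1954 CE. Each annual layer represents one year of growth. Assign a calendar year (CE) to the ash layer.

There are 671 annual layers younger than the ash layer.
Removing the 9 false annual layers leaves 671 − 9 = 662 true annual layers beyond the ash layer.
Counting back 662 years from 1954 CE places the ash layer in 1954 − 662 = 1292 CE.

1292 CE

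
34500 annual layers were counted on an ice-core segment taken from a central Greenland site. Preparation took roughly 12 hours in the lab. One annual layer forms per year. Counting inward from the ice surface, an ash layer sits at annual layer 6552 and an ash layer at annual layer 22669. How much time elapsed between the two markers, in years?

16117 years

22669 − 6552 = 16117 annual layers lie between the two events.
One annual layer per year makes the interval 16117 years.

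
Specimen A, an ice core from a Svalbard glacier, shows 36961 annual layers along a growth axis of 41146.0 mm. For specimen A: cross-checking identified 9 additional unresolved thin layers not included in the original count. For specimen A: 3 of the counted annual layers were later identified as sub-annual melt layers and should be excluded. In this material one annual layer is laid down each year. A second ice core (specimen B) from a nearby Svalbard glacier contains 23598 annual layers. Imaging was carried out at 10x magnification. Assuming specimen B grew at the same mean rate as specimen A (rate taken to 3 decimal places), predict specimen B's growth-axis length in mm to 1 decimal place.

26264.6 mm

Specimen A: after corrections the count is 36961 − 3 + 9 = 36967 annual layers.
A: Extension rate ≈ 41146.0 / 36967 = 1.113 mm per year.
B's length ≈ 1.113 × 23598 = 26264.6 mm.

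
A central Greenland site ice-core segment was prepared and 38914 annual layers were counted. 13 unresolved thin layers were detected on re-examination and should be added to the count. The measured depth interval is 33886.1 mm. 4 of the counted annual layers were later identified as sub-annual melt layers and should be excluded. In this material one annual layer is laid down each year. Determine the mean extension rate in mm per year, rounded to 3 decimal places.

0.871 mm per year

After corrections the count is 38914 − 4 + 13 = 38923 annual layers.
33886.1 mm over 38923 years gives 33886.1 / 38923 ≈ 0.871 mm per year.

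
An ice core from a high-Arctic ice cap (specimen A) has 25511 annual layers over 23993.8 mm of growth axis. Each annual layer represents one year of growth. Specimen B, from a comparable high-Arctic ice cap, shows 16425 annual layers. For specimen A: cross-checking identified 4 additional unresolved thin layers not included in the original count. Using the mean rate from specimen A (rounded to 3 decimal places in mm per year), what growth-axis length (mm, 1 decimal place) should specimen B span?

Specimen A: correcting the raw count gives 25511 + 4 = 25515 true annual layers.
A: Mean rate = 23993.8 mm / 25515 years ≈ 0.940 mm per year.
Length of B = 0.940 × 16425 = 15439.5 mm.

15439.5 mm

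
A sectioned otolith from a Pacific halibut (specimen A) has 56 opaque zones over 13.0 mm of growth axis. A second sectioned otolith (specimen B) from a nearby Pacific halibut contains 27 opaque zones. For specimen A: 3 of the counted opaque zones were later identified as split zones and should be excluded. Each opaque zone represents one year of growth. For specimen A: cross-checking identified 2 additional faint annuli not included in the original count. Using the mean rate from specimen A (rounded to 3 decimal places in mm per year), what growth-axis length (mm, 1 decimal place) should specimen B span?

6.4 mm

Specimen A: correcting the raw count gives 56 − 3 + 2 = 55 true opaque zones.
A: 13.0 mm over 55 years gives 13.0 / 55 ≈ 0.236 mm per year.
Length of B = 0.236 × 27 = 6.4 mm.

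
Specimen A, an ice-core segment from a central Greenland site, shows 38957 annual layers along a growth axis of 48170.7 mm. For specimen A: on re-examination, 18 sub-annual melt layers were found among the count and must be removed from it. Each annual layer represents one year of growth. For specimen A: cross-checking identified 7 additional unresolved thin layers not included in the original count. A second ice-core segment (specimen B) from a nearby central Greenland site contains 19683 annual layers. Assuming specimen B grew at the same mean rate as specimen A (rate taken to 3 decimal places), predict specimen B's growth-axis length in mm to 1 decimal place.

Specimen A: after corrections the count is 38957 − 18 + 7 = 38946 annual layers.
A: 48170.7 mm over 38946 years gives 48170.7 / 38946 ≈ 1.237 mm per year.
B's length ≈ 1.237 × 19683 = 24347.9 mm.

24347.9 mm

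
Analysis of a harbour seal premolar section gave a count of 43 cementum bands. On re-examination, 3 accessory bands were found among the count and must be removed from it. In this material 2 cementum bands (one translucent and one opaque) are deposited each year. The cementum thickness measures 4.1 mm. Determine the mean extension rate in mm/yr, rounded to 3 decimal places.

Correcting the raw count gives 43 − 3 = 40 true cementum bands.
Dividing by 2 cementum bands per year: 40 / 2 = 20 years.
Extension rate ≈ 4.1 / 20 = 0.205 mm/yr.

0.205 mm/yr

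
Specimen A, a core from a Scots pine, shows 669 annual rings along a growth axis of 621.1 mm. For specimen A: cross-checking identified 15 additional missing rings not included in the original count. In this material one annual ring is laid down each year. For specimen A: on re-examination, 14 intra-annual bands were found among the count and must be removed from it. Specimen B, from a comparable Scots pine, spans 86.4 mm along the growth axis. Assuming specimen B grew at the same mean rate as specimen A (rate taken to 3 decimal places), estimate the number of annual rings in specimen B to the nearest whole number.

93 annual rings

Specimen A: true annual ring count = 669 − 14 + 15 = 670.
A: Mean rate = 621.1 mm / 670 years ≈ 0.927 mm/year.
For B, 86.4 / 0.927 = 93.20 years ≈ 93 annual rings.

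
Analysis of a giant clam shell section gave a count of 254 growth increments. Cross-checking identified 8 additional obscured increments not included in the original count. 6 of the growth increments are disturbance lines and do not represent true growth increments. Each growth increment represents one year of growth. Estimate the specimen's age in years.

256 years

After corrections the count is 254 − 6 + 8 = 256 growth increments.
With a one-to-one growth increment periodicity this is 256 years.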